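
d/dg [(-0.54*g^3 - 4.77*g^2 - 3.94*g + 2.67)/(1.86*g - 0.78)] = (-2.0088*g^3 - 7.6086*g^2 + 7.4412*g - 1.893)/(3.4596*g^2 - 2.9016*g + 0.6084)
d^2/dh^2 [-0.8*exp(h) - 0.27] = -0.8*exp(h)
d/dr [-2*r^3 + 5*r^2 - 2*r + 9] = -6*r^2 + 10*r - 2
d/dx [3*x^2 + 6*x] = 6*x + 6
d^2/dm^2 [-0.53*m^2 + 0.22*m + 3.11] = -1.06000000000000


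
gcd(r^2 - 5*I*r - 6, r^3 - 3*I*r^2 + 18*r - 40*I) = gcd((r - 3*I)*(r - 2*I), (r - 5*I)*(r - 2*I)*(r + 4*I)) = r - 2*I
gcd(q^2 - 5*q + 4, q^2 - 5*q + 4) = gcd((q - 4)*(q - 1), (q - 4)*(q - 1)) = q^2 - 5*q + 4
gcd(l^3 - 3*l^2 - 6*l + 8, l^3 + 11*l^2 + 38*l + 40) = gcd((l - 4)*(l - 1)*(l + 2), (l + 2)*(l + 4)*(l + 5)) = l + 2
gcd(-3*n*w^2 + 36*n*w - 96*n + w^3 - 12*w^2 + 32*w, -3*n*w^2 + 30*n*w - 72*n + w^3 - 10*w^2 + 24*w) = -3*n*w + 12*n + w^2 - 4*w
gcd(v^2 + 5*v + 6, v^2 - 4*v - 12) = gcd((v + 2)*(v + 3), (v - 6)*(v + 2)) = v + 2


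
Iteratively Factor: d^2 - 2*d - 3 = (d + 1)*(d - 3)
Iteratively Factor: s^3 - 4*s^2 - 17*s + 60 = (s + 4)*(s^2 - 8*s + 15) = (s - 5)*(s + 4)*(s - 3)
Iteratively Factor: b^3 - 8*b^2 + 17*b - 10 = (b - 1)*(b^2 - 7*b + 10) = (b - 2)*(b - 1)*(b - 5)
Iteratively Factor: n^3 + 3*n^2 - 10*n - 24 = (n - 3)*(n^2 + 6*n + 8) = (n - 3)*(n + 4)*(n + 2)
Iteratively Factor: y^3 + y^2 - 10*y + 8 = (y - 1)*(y^2 + 2*y - 8) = (y - 1)*(y + 4)*(y - 2)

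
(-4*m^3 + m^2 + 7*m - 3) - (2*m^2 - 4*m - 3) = -4*m^3 - m^2 + 11*m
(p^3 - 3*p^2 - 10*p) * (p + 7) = p^4 + 4*p^3 - 31*p^2 - 70*p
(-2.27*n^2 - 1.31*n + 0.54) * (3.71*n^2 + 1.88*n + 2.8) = -8.4217*n^4 - 9.1277*n^3 - 6.8154*n^2 - 2.6528*n + 1.512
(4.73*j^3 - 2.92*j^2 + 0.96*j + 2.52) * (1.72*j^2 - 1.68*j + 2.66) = 8.1356*j^5 - 12.9688*j^4 + 19.1386*j^3 - 5.0456*j^2 - 1.68*j + 6.7032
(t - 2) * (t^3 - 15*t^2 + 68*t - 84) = t^4 - 17*t^3 + 98*t^2 - 220*t + 168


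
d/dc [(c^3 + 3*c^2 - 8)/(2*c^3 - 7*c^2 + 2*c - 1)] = (-13*c^4 + 4*c^3 + 51*c^2 - 118*c + 16)/(4*c^6 - 28*c^5 + 57*c^4 - 32*c^3 + 18*c^2 - 4*c + 1)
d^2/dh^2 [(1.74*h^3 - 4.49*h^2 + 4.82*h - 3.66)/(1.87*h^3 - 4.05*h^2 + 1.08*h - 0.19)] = (-1.4210854715202e-14*h^7 - 5.04638199999999*h^6 + 80.0457240000001*h^5 - 310.78278*h^4 + 521.92385*h^3 - 365.410722*h^2 + 66.373596*h - 1.251358)/(6.539203*h^9 - 42.487335*h^8 + 103.347981*h^7 - 117.499638*h^6 + 68.321394*h^5 - 25.823529*h^4 + 6.448593*h^3 - 1.103463*h^2 + 0.116964*h - 0.006859)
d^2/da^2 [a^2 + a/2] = 2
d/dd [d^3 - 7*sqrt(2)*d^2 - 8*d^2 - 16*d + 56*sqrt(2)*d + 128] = 3*d^2 - 14*sqrt(2)*d - 16*d - 16 + 56*sqrt(2)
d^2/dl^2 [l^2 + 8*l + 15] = 2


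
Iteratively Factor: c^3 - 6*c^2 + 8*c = (c - 2)*(c^2 - 4*c) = (c - 4)*(c - 2)*(c)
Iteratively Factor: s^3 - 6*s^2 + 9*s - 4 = (s - 4)*(s^2 - 2*s + 1) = (s - 4)*(s - 1)*(s - 1)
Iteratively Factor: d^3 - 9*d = (d - 3)*(d^2 + 3*d) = d*(d - 3)*(d + 3)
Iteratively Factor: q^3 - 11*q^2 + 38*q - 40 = (q - 2)*(q^2 - 9*q + 20) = (q - 5)*(q - 2)*(q - 4)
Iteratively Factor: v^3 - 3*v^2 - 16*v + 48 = (v - 4)*(v^2 + v - 12) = (v - 4)*(v - 3)*(v + 4)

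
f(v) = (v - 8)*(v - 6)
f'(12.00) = 10.00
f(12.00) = 24.00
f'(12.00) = 10.00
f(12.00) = 24.00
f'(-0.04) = -14.08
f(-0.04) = 48.56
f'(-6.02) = -26.04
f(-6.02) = 168.52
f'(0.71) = -12.58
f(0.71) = 38.56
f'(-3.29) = -20.58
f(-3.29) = 104.88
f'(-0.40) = -14.80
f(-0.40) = 53.76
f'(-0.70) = -15.40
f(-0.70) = 58.29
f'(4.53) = -4.94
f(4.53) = 5.10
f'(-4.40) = -22.80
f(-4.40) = 128.96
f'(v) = 2*v - 14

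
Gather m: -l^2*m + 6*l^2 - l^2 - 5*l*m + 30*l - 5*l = 5*l^2 + 25*l + m*(-l^2 - 5*l)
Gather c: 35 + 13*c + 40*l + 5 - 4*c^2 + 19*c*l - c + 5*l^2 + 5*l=-4*c^2 + c*(19*l + 12) + 5*l^2 + 45*l + 40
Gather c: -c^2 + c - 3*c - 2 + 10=-c^2 - 2*c + 8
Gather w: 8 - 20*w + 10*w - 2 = 6 - 10*w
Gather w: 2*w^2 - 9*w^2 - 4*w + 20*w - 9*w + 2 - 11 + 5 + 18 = -7*w^2 + 7*w + 14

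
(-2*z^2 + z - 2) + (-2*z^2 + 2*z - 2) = -4*z^2 + 3*z - 4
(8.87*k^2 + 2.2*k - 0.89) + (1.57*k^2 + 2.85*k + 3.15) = 10.44*k^2 + 5.05*k + 2.26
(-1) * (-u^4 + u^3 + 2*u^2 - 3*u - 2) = u^4 - u^3 - 2*u^2 + 3*u + 2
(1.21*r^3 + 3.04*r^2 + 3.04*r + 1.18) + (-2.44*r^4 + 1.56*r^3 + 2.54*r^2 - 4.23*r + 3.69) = -2.44*r^4 + 2.77*r^3 + 5.58*r^2 - 1.19*r + 4.87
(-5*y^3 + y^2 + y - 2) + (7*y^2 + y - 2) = -5*y^3 + 8*y^2 + 2*y - 4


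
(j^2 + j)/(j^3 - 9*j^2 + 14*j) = (j + 1)/(j^2 - 9*j + 14)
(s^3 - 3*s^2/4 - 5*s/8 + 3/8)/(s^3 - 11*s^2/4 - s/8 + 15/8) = (2*s - 1)/(2*s - 5)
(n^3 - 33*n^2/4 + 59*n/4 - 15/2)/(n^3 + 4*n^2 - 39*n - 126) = (4*n^2 - 9*n + 5)/(4*(n^2 + 10*n + 21))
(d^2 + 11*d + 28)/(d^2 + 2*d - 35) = (d + 4)/(d - 5)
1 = 1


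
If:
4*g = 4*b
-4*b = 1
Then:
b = -1/4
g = -1/4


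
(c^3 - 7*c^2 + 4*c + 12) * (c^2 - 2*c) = c^5 - 9*c^4 + 18*c^3 + 4*c^2 - 24*c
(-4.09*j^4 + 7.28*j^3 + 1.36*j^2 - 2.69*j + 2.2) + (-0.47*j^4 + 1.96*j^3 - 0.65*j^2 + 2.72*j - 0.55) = -4.56*j^4 + 9.24*j^3 + 0.71*j^2 + 0.0300000000000002*j + 1.65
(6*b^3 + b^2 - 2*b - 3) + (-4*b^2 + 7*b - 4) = 6*b^3 - 3*b^2 + 5*b - 7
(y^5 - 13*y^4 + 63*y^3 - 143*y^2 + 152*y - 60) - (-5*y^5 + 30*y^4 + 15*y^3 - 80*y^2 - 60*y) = 6*y^5 - 43*y^4 + 48*y^3 - 63*y^2 + 212*y - 60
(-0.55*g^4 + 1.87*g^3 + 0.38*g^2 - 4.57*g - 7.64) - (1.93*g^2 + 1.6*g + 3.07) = -0.55*g^4 + 1.87*g^3 - 1.55*g^2 - 6.17*g - 10.71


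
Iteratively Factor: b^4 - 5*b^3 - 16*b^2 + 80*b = (b - 4)*(b^3 - b^2 - 20*b) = (b - 4)*(b + 4)*(b^2 - 5*b) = b*(b - 4)*(b + 4)*(b - 5)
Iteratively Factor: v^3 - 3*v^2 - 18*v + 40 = (v - 2)*(v^2 - v - 20) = (v - 5)*(v - 2)*(v + 4)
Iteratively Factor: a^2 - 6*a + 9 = (a - 3)*(a - 3)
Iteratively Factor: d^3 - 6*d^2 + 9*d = (d - 3)*(d^2 - 3*d) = (d - 3)^2*(d)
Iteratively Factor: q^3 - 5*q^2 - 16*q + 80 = (q - 4)*(q^2 - q - 20) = (q - 5)*(q - 4)*(q + 4)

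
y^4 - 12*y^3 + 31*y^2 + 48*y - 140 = (y - 7)*(y - 5)*(y - 2)*(y + 2)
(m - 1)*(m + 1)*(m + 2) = m^3 + 2*m^2 - m - 2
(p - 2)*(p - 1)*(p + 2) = p^3 - p^2 - 4*p + 4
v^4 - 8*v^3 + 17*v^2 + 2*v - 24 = (v - 4)*(v - 3)*(v - 2)*(v + 1)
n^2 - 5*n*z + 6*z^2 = (n - 3*z)*(n - 2*z)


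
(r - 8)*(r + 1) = r^2 - 7*r - 8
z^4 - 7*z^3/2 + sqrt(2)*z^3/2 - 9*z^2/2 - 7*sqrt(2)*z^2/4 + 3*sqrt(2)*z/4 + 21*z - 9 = (z - 3)*(z - 1/2)*(z - 3*sqrt(2)/2)*(z + 2*sqrt(2))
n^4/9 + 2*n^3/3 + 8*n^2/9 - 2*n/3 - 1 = (n/3 + 1)^2*(n - 1)*(n + 1)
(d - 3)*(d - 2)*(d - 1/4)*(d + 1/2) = d^4 - 19*d^3/4 + 37*d^2/8 + 17*d/8 - 3/4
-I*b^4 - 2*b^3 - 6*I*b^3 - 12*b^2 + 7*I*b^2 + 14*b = b*(b + 7)*(b - 2*I)*(-I*b + I)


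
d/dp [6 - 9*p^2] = -18*p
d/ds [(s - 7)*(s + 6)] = 2*s - 1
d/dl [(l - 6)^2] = 2*l - 12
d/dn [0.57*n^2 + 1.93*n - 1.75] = 1.14*n + 1.93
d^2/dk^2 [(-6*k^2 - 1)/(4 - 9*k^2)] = 66*(27*k^2 + 4)/(729*k^6 - 972*k^4 + 432*k^2 - 64)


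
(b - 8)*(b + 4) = b^2 - 4*b - 32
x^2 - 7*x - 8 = (x - 8)*(x + 1)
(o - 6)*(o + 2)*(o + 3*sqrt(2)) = o^3 - 4*o^2 + 3*sqrt(2)*o^2 - 12*sqrt(2)*o - 12*o - 36*sqrt(2)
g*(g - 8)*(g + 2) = g^3 - 6*g^2 - 16*g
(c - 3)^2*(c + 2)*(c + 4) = c^4 - 19*c^2 + 6*c + 72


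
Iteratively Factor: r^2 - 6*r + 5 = (r - 5)*(r - 1)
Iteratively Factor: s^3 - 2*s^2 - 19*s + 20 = (s - 5)*(s^2 + 3*s - 4) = (s - 5)*(s + 4)*(s - 1)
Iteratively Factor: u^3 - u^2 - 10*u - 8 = (u + 1)*(u^2 - 2*u - 8) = (u + 1)*(u + 2)*(u - 4)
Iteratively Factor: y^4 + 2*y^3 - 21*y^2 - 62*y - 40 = (y - 5)*(y^3 + 7*y^2 + 14*y + 8) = (y - 5)*(y + 1)*(y^2 + 6*y + 8) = (y - 5)*(y + 1)*(y + 4)*(y + 2)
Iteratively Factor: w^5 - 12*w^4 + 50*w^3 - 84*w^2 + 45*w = (w - 3)*(w^4 - 9*w^3 + 23*w^2 - 15*w) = (w - 3)^2*(w^3 - 6*w^2 + 5*w) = w*(w - 3)^2*(w^2 - 6*w + 5) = w*(w - 5)*(w - 3)^2*(w - 1)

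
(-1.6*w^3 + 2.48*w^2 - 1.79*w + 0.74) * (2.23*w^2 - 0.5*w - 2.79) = -3.568*w^5 + 6.3304*w^4 - 0.7677*w^3 - 4.374*w^2 + 4.6241*w - 2.0646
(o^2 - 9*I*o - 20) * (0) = 0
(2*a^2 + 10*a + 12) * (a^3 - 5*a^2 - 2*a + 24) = 2*a^5 - 42*a^3 - 32*a^2 + 216*a + 288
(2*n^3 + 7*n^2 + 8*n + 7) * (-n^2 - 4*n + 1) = -2*n^5 - 15*n^4 - 34*n^3 - 32*n^2 - 20*n + 7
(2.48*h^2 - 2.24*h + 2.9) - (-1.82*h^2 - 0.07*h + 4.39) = 4.3*h^2 - 2.17*h - 1.49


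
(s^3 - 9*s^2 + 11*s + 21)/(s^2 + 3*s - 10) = (s^3 - 9*s^2 + 11*s + 21)/(s^2 + 3*s - 10)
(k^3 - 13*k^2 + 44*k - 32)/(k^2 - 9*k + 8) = k - 4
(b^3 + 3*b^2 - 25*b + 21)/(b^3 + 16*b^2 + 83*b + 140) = (b^2 - 4*b + 3)/(b^2 + 9*b + 20)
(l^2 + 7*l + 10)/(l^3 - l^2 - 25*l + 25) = (l + 2)/(l^2 - 6*l + 5)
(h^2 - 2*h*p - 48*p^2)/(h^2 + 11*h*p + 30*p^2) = (h - 8*p)/(h + 5*p)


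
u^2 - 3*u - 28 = (u - 7)*(u + 4)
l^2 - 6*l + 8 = (l - 4)*(l - 2)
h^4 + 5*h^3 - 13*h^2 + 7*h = h*(h - 1)^2*(h + 7)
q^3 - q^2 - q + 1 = (q - 1)^2*(q + 1)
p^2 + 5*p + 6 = (p + 2)*(p + 3)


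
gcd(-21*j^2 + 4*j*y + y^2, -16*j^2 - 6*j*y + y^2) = 1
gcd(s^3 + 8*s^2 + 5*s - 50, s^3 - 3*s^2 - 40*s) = s + 5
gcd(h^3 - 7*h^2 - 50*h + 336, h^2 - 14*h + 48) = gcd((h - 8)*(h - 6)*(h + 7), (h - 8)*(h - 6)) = h^2 - 14*h + 48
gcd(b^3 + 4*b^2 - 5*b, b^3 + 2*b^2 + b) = b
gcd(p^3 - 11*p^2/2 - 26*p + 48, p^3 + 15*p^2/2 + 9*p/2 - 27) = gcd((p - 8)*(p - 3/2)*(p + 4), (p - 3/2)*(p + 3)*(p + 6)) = p - 3/2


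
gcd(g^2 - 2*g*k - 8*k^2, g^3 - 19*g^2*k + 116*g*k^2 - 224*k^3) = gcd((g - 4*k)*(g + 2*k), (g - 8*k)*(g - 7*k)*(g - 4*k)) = g - 4*k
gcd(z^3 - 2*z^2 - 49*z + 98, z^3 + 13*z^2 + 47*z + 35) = z + 7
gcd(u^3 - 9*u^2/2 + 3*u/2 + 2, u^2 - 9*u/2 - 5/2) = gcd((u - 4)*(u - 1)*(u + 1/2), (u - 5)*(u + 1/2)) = u + 1/2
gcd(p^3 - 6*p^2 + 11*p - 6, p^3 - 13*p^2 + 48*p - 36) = p - 1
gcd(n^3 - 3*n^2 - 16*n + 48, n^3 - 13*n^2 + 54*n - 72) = n^2 - 7*n + 12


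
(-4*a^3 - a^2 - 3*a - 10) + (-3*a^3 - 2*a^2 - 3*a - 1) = -7*a^3 - 3*a^2 - 6*a - 11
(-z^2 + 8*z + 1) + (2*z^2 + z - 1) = z^2 + 9*z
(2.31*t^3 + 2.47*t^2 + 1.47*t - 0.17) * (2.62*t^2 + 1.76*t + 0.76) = 6.0522*t^5 + 10.537*t^4 + 9.9542*t^3 + 4.019*t^2 + 0.818*t - 0.1292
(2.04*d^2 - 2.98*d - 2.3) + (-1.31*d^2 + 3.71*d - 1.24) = 0.73*d^2 + 0.73*d - 3.54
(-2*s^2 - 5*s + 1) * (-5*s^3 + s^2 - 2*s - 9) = 10*s^5 + 23*s^4 - 6*s^3 + 29*s^2 + 43*s - 9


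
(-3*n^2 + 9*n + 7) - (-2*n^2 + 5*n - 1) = -n^2 + 4*n + 8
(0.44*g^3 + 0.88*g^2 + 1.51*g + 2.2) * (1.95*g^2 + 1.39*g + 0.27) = 0.858*g^5 + 2.3276*g^4 + 4.2865*g^3 + 6.6265*g^2 + 3.4657*g + 0.594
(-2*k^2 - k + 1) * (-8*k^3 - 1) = 16*k^5 + 8*k^4 - 8*k^3 + 2*k^2 + k - 1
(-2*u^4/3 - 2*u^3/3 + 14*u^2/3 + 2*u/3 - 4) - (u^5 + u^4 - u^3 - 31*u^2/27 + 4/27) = -u^5 - 5*u^4/3 + u^3/3 + 157*u^2/27 + 2*u/3 - 112/27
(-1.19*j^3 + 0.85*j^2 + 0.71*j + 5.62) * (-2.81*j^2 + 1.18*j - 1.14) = 3.3439*j^5 - 3.7927*j^4 + 0.3645*j^3 - 15.9234*j^2 + 5.8222*j - 6.4068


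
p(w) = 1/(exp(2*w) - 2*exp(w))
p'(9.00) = 0.00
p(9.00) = 0.00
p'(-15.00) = 1634508.69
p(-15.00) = -1634508.94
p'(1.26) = -0.62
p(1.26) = 0.19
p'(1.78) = -0.11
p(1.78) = 0.04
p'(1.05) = -1.77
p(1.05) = 0.41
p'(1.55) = -0.21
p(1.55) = 0.08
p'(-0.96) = 1.23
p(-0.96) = -1.62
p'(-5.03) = 76.47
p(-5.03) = -76.72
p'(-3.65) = 19.23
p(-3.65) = -19.49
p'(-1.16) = 1.54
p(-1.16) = -1.89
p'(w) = (-2*exp(2*w) + 2*exp(w))/(exp(2*w) - 2*exp(w))^2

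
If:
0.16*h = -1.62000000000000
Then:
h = -10.12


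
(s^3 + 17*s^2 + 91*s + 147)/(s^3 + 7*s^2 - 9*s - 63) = (s + 7)/(s - 3)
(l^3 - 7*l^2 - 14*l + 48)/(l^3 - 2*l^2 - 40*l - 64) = (l^2 + l - 6)/(l^2 + 6*l + 8)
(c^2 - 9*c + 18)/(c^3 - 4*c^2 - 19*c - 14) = (-c^2 + 9*c - 18)/(-c^3 + 4*c^2 + 19*c + 14)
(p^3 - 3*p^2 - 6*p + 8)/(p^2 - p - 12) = (p^2 + p - 2)/(p + 3)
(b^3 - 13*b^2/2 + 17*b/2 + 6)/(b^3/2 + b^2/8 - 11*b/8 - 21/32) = 16*(b^2 - 7*b + 12)/(8*b^2 - 2*b - 21)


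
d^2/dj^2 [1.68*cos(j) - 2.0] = -1.68*cos(j)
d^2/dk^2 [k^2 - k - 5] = 2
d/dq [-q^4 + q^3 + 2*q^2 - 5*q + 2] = -4*q^3 + 3*q^2 + 4*q - 5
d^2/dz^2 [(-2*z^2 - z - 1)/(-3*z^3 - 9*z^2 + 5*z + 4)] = 2*(18*z^6 + 27*z^5 + 225*z^4 + 570*z^3 + 486*z^2 + 9*z + 73)/(27*z^9 + 243*z^8 + 594*z^7 - 189*z^6 - 1638*z^5 + 63*z^4 + 1099*z^3 + 132*z^2 - 240*z - 64)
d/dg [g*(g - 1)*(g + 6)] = 3*g^2 + 10*g - 6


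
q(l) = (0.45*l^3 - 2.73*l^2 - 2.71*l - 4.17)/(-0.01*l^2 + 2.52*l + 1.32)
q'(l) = (0.02*l - 2.52)*(0.45*l^3 - 2.73*l^2 - 2.71*l - 4.17)/(-0.01*l^2 + 2.52*l + 1.32)^2 + (1.35*l^2 - 5.46*l - 2.71)/(-0.01*l^2 + 2.52*l + 1.32)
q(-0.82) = 5.35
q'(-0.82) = 14.48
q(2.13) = -2.71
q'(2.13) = -0.23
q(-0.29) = -6.16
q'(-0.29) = 24.73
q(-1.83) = 3.34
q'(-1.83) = -0.98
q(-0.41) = -12.45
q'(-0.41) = 109.51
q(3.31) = -2.80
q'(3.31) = 0.09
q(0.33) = -2.49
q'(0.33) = 0.88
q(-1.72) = 3.24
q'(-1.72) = -0.78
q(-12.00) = 37.63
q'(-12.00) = -5.05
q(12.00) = 11.55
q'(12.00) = 3.31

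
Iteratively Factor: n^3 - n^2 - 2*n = (n + 1)*(n^2 - 2*n) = (n - 2)*(n + 1)*(n)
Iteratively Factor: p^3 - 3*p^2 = (p)*(p^2 - 3*p) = p*(p - 3)*(p)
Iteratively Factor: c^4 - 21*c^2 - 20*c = (c - 5)*(c^3 + 5*c^2 + 4*c) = (c - 5)*(c + 1)*(c^2 + 4*c) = (c - 5)*(c + 1)*(c + 4)*(c)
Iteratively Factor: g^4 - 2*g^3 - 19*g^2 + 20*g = (g - 5)*(g^3 + 3*g^2 - 4*g) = g*(g - 5)*(g^2 + 3*g - 4) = g*(g - 5)*(g + 4)*(g - 1)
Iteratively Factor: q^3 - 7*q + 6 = (q - 2)*(q^2 + 2*q - 3) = (q - 2)*(q - 1)*(q + 3)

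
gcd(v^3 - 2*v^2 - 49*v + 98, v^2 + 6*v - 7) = v + 7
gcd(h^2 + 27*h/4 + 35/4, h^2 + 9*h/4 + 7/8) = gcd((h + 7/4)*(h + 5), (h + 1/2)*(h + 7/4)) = h + 7/4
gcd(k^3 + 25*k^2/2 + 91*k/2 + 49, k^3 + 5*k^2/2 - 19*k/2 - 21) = k^2 + 11*k/2 + 7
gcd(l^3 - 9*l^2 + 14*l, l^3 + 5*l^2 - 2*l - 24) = l - 2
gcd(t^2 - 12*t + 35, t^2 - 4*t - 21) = t - 7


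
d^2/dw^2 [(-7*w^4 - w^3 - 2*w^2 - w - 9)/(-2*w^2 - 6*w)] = (7*w^6 + 63*w^5 + 189*w^4 + 4*w^3 + 27*w^2 + 81*w + 81)/(w^3*(w^3 + 9*w^2 + 27*w + 27))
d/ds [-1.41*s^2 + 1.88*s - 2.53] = 1.88 - 2.82*s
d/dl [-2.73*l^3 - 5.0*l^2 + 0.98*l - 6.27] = -8.19*l^2 - 10.0*l + 0.98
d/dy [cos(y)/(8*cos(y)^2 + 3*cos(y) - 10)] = 2*(6*sin(y) + sin(3*y))/(3*cos(y) + 4*cos(2*y) - 6)^2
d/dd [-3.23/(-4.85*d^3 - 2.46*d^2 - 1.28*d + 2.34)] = (-46.9965*d^2 - 15.8916*d - 4.1344)/(4.85*d^3 + 2.46*d^2 + 1.28*d - 2.34)^2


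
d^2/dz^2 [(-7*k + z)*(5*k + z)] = 2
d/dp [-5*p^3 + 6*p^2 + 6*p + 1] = -15*p^2 + 12*p + 6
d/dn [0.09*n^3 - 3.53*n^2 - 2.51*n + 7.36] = 0.27*n^2 - 7.06*n - 2.51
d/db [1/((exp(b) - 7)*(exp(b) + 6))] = (1 - 2*exp(b))*exp(b)/(exp(4*b) - 2*exp(3*b) - 83*exp(2*b) + 84*exp(b) + 1764)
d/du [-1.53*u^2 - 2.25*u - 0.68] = -3.06*u - 2.25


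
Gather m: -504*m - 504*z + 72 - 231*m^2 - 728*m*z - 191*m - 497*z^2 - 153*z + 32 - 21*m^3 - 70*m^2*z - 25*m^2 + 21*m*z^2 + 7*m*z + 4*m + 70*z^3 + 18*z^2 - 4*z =-21*m^3 + m^2*(-70*z - 256) + m*(21*z^2 - 721*z - 691) + 70*z^3 - 479*z^2 - 661*z + 104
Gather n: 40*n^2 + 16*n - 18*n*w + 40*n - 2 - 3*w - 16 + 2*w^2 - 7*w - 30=40*n^2 + n*(56 - 18*w) + 2*w^2 - 10*w - 48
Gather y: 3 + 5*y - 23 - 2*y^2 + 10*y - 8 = -2*y^2 + 15*y - 28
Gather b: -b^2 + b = -b^2 + b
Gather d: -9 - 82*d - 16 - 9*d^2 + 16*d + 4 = -9*d^2 - 66*d - 21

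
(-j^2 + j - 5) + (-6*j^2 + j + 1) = -7*j^2 + 2*j - 4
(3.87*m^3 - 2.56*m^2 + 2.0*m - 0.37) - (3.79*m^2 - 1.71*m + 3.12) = 3.87*m^3 - 6.35*m^2 + 3.71*m - 3.49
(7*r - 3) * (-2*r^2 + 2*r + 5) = -14*r^3 + 20*r^2 + 29*r - 15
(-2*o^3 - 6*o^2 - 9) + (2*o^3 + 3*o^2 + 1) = -3*o^2 - 8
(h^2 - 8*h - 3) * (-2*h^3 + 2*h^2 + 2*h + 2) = -2*h^5 + 18*h^4 - 8*h^3 - 20*h^2 - 22*h - 6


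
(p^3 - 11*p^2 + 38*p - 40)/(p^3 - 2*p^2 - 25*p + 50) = (p - 4)/(p + 5)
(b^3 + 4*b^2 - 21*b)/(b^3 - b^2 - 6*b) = (b + 7)/(b + 2)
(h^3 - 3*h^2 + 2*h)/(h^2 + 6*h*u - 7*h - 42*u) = h*(h^2 - 3*h + 2)/(h^2 + 6*h*u - 7*h - 42*u)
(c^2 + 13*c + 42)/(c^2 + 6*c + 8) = (c^2 + 13*c + 42)/(c^2 + 6*c + 8)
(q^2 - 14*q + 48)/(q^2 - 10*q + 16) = (q - 6)/(q - 2)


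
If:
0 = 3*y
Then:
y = 0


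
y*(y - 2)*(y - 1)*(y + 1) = y^4 - 2*y^3 - y^2 + 2*y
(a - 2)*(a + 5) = a^2 + 3*a - 10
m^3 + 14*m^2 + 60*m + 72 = (m + 2)*(m + 6)^2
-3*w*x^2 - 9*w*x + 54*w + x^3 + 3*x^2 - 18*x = (-3*w + x)*(x - 3)*(x + 6)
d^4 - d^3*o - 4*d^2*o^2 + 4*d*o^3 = d*(d - 2*o)*(d - o)*(d + 2*o)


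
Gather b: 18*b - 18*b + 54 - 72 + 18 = 0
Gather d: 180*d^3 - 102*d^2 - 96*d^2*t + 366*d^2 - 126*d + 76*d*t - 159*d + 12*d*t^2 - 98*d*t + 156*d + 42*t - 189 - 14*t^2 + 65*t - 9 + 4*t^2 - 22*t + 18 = 180*d^3 + d^2*(264 - 96*t) + d*(12*t^2 - 22*t - 129) - 10*t^2 + 85*t - 180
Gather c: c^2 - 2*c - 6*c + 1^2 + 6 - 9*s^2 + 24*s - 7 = c^2 - 8*c - 9*s^2 + 24*s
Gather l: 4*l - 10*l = -6*l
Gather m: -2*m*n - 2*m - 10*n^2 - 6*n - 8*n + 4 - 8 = m*(-2*n - 2) - 10*n^2 - 14*n - 4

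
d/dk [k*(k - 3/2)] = 2*k - 3/2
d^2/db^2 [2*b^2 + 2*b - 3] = 4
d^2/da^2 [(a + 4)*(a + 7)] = 2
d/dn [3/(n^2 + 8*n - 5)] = 6*(-n - 4)/(n^2 + 8*n - 5)^2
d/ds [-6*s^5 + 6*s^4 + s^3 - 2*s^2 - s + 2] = -30*s^4 + 24*s^3 + 3*s^2 - 4*s - 1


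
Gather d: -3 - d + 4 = 1 - d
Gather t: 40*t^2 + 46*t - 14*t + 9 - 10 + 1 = 40*t^2 + 32*t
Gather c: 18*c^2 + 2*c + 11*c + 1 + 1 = 18*c^2 + 13*c + 2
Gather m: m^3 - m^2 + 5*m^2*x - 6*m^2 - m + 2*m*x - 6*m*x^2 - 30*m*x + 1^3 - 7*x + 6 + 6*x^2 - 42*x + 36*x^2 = m^3 + m^2*(5*x - 7) + m*(-6*x^2 - 28*x - 1) + 42*x^2 - 49*x + 7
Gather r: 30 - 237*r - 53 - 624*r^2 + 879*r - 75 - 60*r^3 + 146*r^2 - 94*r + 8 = -60*r^3 - 478*r^2 + 548*r - 90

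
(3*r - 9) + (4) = 3*r - 5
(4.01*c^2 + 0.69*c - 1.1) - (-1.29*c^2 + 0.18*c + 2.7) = 5.3*c^2 + 0.51*c - 3.8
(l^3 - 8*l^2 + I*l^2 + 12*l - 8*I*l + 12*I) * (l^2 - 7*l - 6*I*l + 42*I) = l^5 - 15*l^4 - 5*I*l^4 + 74*l^3 + 75*I*l^3 - 174*l^2 - 340*I*l^2 + 408*l + 420*I*l - 504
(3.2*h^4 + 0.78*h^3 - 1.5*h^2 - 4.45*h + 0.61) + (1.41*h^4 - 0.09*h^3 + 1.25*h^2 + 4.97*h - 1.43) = 4.61*h^4 + 0.69*h^3 - 0.25*h^2 + 0.52*h - 0.82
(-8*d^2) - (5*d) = -8*d^2 - 5*d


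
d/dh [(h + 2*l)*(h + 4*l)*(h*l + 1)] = 3*h^2*l + 12*h*l^2 + 2*h + 8*l^3 + 6*l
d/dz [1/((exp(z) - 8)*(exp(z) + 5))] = (3 - 2*exp(z))*exp(z)/(exp(4*z) - 6*exp(3*z) - 71*exp(2*z) + 240*exp(z) + 1600)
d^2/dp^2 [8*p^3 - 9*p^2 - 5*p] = 48*p - 18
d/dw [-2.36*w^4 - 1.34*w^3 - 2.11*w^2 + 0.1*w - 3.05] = -9.44*w^3 - 4.02*w^2 - 4.22*w + 0.1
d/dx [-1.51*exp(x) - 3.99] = -1.51*exp(x)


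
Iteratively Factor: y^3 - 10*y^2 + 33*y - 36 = (y - 3)*(y^2 - 7*y + 12) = (y - 4)*(y - 3)*(y - 3)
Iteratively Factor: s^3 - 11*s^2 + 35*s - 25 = (s - 5)*(s^2 - 6*s + 5) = (s - 5)*(s - 1)*(s - 5)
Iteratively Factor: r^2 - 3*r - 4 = (r - 4)*(r + 1)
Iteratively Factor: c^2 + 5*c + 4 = (c + 4)*(c + 1)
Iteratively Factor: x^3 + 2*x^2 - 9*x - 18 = (x + 2)*(x^2 - 9) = (x - 3)*(x + 2)*(x + 3)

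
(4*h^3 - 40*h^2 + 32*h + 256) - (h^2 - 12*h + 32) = 4*h^3 - 41*h^2 + 44*h + 224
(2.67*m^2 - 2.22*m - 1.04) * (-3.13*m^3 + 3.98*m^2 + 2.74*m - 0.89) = -8.3571*m^5 + 17.5752*m^4 + 1.7354*m^3 - 12.5983*m^2 - 0.8738*m + 0.9256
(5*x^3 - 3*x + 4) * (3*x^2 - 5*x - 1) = 15*x^5 - 25*x^4 - 14*x^3 + 27*x^2 - 17*x - 4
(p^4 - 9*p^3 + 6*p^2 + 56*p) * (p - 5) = p^5 - 14*p^4 + 51*p^3 + 26*p^2 - 280*p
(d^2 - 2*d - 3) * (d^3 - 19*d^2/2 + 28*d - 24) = d^5 - 23*d^4/2 + 44*d^3 - 103*d^2/2 - 36*d + 72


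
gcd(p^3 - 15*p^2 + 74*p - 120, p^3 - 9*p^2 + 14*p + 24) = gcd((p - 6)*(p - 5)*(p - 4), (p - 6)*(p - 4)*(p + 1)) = p^2 - 10*p + 24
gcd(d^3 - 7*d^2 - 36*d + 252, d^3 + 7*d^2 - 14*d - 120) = d + 6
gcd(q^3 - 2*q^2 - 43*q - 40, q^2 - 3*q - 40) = q^2 - 3*q - 40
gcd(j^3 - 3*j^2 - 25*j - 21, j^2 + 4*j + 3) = j^2 + 4*j + 3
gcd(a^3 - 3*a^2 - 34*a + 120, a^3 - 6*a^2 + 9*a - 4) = a - 4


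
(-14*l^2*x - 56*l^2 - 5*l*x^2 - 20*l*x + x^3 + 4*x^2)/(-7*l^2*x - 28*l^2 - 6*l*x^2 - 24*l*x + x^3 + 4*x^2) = (2*l + x)/(l + x)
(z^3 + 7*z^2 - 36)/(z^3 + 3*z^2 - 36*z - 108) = (z - 2)/(z - 6)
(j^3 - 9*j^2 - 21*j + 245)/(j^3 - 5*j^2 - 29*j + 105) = (j - 7)/(j - 3)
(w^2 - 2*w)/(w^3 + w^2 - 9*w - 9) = w*(w - 2)/(w^3 + w^2 - 9*w - 9)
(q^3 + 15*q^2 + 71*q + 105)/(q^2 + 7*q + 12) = (q^2 + 12*q + 35)/(q + 4)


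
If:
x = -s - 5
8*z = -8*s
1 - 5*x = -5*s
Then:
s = -13/5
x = -12/5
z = 13/5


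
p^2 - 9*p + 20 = (p - 5)*(p - 4)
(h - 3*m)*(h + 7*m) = h^2 + 4*h*m - 21*m^2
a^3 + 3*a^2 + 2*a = a*(a + 1)*(a + 2)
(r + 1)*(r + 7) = r^2 + 8*r + 7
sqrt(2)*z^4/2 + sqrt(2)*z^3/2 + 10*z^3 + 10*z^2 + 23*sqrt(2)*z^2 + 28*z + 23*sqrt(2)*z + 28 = (z + sqrt(2))*(z + 2*sqrt(2))*(z + 7*sqrt(2))*(sqrt(2)*z/2 + sqrt(2)/2)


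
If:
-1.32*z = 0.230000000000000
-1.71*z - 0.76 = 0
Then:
No Solution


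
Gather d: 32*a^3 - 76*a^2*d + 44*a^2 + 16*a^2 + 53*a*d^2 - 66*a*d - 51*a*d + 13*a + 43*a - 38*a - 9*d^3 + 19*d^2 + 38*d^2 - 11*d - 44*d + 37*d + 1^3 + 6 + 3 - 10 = 32*a^3 + 60*a^2 + 18*a - 9*d^3 + d^2*(53*a + 57) + d*(-76*a^2 - 117*a - 18)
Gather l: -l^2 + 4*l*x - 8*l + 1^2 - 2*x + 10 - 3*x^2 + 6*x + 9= -l^2 + l*(4*x - 8) - 3*x^2 + 4*x + 20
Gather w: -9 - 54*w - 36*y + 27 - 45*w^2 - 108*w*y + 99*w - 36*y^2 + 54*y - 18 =-45*w^2 + w*(45 - 108*y) - 36*y^2 + 18*y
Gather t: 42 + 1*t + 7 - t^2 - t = 49 - t^2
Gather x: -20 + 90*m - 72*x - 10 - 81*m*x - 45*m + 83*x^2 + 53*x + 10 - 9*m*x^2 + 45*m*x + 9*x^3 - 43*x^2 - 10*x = 45*m + 9*x^3 + x^2*(40 - 9*m) + x*(-36*m - 29) - 20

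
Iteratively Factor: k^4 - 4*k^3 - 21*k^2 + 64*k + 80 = (k - 5)*(k^3 + k^2 - 16*k - 16) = (k - 5)*(k - 4)*(k^2 + 5*k + 4) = (k - 5)*(k - 4)*(k + 1)*(k + 4)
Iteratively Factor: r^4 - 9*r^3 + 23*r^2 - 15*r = (r)*(r^3 - 9*r^2 + 23*r - 15) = r*(r - 5)*(r^2 - 4*r + 3) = r*(r - 5)*(r - 3)*(r - 1)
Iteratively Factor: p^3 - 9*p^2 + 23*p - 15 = (p - 3)*(p^2 - 6*p + 5) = (p - 3)*(p - 1)*(p - 5)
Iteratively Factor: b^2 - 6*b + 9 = (b - 3)*(b - 3)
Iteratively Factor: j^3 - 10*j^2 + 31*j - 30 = (j - 5)*(j^2 - 5*j + 6) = (j - 5)*(j - 3)*(j - 2)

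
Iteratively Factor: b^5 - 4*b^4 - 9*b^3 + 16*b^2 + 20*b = (b - 2)*(b^4 - 2*b^3 - 13*b^2 - 10*b) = (b - 5)*(b - 2)*(b^3 + 3*b^2 + 2*b) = b*(b - 5)*(b - 2)*(b^2 + 3*b + 2) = b*(b - 5)*(b - 2)*(b + 2)*(b + 1)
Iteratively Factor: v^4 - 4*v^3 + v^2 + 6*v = (v)*(v^3 - 4*v^2 + v + 6) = v*(v + 1)*(v^2 - 5*v + 6) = v*(v - 3)*(v + 1)*(v - 2)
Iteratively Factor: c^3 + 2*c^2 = (c + 2)*(c^2) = c*(c + 2)*(c)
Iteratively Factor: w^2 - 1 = (w + 1)*(w - 1)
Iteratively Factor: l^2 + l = (l + 1)*(l)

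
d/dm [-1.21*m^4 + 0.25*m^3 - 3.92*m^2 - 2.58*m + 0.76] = -4.84*m^3 + 0.75*m^2 - 7.84*m - 2.58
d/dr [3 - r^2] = -2*r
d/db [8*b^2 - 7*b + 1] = 16*b - 7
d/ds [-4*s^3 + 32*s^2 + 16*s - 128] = -12*s^2 + 64*s + 16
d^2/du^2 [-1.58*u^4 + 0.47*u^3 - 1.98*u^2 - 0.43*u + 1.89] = -18.96*u^2 + 2.82*u - 3.96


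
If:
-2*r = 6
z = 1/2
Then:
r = -3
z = 1/2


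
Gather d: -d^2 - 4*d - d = -d^2 - 5*d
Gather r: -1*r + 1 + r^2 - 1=r^2 - r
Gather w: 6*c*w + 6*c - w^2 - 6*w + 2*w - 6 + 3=6*c - w^2 + w*(6*c - 4) - 3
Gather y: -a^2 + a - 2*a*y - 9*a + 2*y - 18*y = -a^2 - 8*a + y*(-2*a - 16)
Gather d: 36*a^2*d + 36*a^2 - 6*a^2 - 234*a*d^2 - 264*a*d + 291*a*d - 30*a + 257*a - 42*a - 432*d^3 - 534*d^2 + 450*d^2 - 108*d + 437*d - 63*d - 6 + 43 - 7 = 30*a^2 + 185*a - 432*d^3 + d^2*(-234*a - 84) + d*(36*a^2 + 27*a + 266) + 30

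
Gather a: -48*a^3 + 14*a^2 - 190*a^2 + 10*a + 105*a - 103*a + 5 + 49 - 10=-48*a^3 - 176*a^2 + 12*a + 44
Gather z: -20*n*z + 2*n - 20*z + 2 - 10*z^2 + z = 2*n - 10*z^2 + z*(-20*n - 19) + 2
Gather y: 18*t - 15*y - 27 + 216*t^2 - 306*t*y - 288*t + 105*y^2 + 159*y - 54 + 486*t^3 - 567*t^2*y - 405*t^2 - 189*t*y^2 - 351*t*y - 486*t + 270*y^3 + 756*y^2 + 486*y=486*t^3 - 189*t^2 - 756*t + 270*y^3 + y^2*(861 - 189*t) + y*(-567*t^2 - 657*t + 630) - 81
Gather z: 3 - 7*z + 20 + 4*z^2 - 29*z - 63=4*z^2 - 36*z - 40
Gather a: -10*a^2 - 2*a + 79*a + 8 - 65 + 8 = -10*a^2 + 77*a - 49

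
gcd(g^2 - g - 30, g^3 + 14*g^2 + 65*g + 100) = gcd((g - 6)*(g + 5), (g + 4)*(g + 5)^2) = g + 5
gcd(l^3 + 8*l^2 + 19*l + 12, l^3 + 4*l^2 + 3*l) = l^2 + 4*l + 3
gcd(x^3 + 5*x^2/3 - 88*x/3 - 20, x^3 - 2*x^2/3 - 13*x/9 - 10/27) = x + 2/3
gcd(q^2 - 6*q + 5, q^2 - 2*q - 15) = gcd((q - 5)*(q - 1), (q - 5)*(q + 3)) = q - 5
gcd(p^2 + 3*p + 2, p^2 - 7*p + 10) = 1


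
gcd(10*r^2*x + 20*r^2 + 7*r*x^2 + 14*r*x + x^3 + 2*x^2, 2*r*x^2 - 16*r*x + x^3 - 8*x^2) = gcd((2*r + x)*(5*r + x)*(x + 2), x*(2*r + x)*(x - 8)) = 2*r + x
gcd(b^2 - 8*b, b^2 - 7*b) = b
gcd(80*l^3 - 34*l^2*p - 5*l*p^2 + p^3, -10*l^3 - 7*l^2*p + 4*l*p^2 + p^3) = -10*l^2 + 3*l*p + p^2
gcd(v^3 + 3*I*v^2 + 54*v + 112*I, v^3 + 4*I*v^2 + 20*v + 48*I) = v + 2*I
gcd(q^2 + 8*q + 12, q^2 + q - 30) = q + 6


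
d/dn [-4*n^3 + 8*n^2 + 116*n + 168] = -12*n^2 + 16*n + 116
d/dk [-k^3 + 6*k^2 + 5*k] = -3*k^2 + 12*k + 5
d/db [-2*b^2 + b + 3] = 1 - 4*b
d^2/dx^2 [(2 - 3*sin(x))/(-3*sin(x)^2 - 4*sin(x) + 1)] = (-27*sin(x)^5 + 108*sin(x)^4 + 72*sin(x)^3 - 64*sin(x)^2 - 85*sin(x) - 52)/(3*sin(x)^2 + 4*sin(x) - 1)^3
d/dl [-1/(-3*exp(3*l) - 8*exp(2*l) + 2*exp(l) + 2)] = (-9*exp(2*l) - 16*exp(l) + 2)*exp(l)/(3*exp(3*l) + 8*exp(2*l) - 2*exp(l) - 2)^2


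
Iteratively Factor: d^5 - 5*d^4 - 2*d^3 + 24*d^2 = (d - 3)*(d^4 - 2*d^3 - 8*d^2) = d*(d - 3)*(d^3 - 2*d^2 - 8*d) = d*(d - 3)*(d + 2)*(d^2 - 4*d) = d^2*(d - 3)*(d + 2)*(d - 4)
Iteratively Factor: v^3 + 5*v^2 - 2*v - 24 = (v + 4)*(v^2 + v - 6) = (v + 3)*(v + 4)*(v - 2)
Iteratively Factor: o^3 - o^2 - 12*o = (o + 3)*(o^2 - 4*o) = (o - 4)*(o + 3)*(o)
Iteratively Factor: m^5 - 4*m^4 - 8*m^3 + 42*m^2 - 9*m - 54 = (m - 3)*(m^4 - m^3 - 11*m^2 + 9*m + 18) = (m - 3)*(m + 3)*(m^3 - 4*m^2 + m + 6) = (m - 3)^2*(m + 3)*(m^2 - m - 2) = (m - 3)^2*(m - 2)*(m + 3)*(m + 1)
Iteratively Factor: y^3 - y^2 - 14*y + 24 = (y - 3)*(y^2 + 2*y - 8) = (y - 3)*(y + 4)*(y - 2)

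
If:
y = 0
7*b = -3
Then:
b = -3/7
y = 0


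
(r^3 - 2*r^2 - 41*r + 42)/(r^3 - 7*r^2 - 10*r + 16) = (r^2 - r - 42)/(r^2 - 6*r - 16)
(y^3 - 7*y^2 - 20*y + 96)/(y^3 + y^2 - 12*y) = (y - 8)/y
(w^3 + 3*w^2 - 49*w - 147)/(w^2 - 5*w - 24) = (w^2 - 49)/(w - 8)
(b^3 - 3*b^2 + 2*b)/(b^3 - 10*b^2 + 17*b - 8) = b*(b - 2)/(b^2 - 9*b + 8)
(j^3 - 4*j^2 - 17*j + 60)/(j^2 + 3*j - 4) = (j^2 - 8*j + 15)/(j - 1)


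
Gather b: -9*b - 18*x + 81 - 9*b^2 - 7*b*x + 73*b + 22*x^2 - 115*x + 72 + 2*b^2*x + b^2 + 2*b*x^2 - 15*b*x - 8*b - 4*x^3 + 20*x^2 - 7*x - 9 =b^2*(2*x - 8) + b*(2*x^2 - 22*x + 56) - 4*x^3 + 42*x^2 - 140*x + 144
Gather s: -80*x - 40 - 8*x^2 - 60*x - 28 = -8*x^2 - 140*x - 68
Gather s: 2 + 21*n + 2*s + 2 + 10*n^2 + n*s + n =10*n^2 + 22*n + s*(n + 2) + 4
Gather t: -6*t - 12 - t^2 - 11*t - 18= -t^2 - 17*t - 30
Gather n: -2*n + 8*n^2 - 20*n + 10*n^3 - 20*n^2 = 10*n^3 - 12*n^2 - 22*n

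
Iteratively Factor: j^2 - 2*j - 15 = (j + 3)*(j - 5)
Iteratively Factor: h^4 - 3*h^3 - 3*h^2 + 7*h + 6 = (h + 1)*(h^3 - 4*h^2 + h + 6) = (h - 2)*(h + 1)*(h^2 - 2*h - 3) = (h - 3)*(h - 2)*(h + 1)*(h + 1)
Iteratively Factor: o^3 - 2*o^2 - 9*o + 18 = (o - 2)*(o^2 - 9) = (o - 2)*(o + 3)*(o - 3)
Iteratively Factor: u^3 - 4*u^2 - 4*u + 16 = (u + 2)*(u^2 - 6*u + 8) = (u - 4)*(u + 2)*(u - 2)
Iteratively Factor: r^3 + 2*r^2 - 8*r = (r)*(r^2 + 2*r - 8) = r*(r - 2)*(r + 4)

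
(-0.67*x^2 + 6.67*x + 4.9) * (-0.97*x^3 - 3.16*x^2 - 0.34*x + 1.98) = 0.6499*x^5 - 4.3527*x^4 - 25.6024*x^3 - 19.0784*x^2 + 11.5406*x + 9.702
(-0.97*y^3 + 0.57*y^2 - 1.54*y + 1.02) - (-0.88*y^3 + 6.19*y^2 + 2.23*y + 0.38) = -0.09*y^3 - 5.62*y^2 - 3.77*y + 0.64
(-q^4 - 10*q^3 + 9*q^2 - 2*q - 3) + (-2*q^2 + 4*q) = -q^4 - 10*q^3 + 7*q^2 + 2*q - 3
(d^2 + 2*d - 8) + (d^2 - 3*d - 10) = 2*d^2 - d - 18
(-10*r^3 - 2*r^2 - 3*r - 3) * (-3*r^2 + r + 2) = 30*r^5 - 4*r^4 - 13*r^3 + 2*r^2 - 9*r - 6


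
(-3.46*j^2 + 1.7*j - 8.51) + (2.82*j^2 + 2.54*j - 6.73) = -0.64*j^2 + 4.24*j - 15.24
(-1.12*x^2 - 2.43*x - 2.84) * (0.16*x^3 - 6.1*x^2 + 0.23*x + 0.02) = -0.1792*x^5 + 6.4432*x^4 + 14.111*x^3 + 16.7427*x^2 - 0.7018*x - 0.0568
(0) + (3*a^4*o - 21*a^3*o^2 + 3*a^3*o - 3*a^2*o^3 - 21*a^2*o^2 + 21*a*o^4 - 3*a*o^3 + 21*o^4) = 3*a^4*o - 21*a^3*o^2 + 3*a^3*o - 3*a^2*o^3 - 21*a^2*o^2 + 21*a*o^4 - 3*a*o^3 + 21*o^4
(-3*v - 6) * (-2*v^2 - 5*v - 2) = 6*v^3 + 27*v^2 + 36*v + 12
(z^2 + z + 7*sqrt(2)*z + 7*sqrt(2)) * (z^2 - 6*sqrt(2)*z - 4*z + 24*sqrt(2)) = z^4 - 3*z^3 + sqrt(2)*z^3 - 88*z^2 - 3*sqrt(2)*z^2 - 4*sqrt(2)*z + 252*z + 336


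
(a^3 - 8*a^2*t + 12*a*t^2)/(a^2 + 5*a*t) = (a^2 - 8*a*t + 12*t^2)/(a + 5*t)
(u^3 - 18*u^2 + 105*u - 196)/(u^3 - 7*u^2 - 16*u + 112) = (u - 7)/(u + 4)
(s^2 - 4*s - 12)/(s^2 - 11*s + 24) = (s^2 - 4*s - 12)/(s^2 - 11*s + 24)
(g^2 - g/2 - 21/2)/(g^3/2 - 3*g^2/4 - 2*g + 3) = 2*(2*g^2 - g - 21)/(2*g^3 - 3*g^2 - 8*g + 12)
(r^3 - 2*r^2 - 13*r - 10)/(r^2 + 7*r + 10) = (r^2 - 4*r - 5)/(r + 5)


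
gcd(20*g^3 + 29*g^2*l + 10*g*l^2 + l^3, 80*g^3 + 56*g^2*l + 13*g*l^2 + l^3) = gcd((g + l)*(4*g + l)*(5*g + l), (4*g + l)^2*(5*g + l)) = 20*g^2 + 9*g*l + l^2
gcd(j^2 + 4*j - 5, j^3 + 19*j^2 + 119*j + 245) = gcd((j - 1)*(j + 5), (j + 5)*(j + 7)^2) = j + 5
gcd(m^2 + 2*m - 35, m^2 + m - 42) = m + 7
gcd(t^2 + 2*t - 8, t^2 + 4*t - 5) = 1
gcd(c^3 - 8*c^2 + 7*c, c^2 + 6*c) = c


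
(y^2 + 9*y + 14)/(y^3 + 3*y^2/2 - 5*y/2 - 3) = 2*(y + 7)/(2*y^2 - y - 3)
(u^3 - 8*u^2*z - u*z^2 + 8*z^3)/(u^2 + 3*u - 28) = (u^3 - 8*u^2*z - u*z^2 + 8*z^3)/(u^2 + 3*u - 28)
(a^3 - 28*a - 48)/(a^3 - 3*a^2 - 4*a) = (-a^3 + 28*a + 48)/(a*(-a^2 + 3*a + 4))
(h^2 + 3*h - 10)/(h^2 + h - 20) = (h - 2)/(h - 4)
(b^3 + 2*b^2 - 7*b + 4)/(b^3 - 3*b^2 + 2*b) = (b^2 + 3*b - 4)/(b*(b - 2))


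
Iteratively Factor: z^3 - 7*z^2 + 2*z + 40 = (z - 5)*(z^2 - 2*z - 8) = (z - 5)*(z + 2)*(z - 4)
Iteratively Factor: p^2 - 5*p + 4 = (p - 1)*(p - 4)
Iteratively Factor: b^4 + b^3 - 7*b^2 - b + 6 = (b - 1)*(b^3 + 2*b^2 - 5*b - 6) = (b - 2)*(b - 1)*(b^2 + 4*b + 3) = (b - 2)*(b - 1)*(b + 1)*(b + 3)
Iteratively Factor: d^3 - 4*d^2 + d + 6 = (d - 2)*(d^2 - 2*d - 3) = (d - 2)*(d + 1)*(d - 3)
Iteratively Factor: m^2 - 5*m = (m - 5)*(m)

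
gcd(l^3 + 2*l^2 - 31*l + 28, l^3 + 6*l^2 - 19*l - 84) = l^2 + 3*l - 28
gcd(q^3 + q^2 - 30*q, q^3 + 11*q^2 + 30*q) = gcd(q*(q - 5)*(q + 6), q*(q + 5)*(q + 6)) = q^2 + 6*q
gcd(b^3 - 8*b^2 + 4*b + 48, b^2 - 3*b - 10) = b + 2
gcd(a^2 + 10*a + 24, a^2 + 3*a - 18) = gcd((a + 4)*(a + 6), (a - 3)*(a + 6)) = a + 6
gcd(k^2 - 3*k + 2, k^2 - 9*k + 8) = k - 1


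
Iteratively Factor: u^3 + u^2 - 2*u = (u + 2)*(u^2 - u) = (u - 1)*(u + 2)*(u)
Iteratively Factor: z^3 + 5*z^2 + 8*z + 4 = (z + 2)*(z^2 + 3*z + 2) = (z + 2)^2*(z + 1)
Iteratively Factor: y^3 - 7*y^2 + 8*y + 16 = (y - 4)*(y^2 - 3*y - 4) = (y - 4)*(y + 1)*(y - 4)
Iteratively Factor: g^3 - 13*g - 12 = (g + 1)*(g^2 - g - 12) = (g - 4)*(g + 1)*(g + 3)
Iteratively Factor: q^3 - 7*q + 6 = (q + 3)*(q^2 - 3*q + 2) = (q - 1)*(q + 3)*(q - 2)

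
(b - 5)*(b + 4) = b^2 - b - 20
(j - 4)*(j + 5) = j^2 + j - 20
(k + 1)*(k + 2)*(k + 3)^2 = k^4 + 9*k^3 + 29*k^2 + 39*k + 18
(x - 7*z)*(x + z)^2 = x^3 - 5*x^2*z - 13*x*z^2 - 7*z^3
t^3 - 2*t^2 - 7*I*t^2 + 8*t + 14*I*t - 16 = (t - 2)*(t - 8*I)*(t + I)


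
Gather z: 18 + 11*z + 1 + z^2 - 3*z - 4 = z^2 + 8*z + 15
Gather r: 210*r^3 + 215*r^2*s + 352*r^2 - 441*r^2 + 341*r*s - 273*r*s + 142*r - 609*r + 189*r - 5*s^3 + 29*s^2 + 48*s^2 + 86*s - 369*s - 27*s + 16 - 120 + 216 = 210*r^3 + r^2*(215*s - 89) + r*(68*s - 278) - 5*s^3 + 77*s^2 - 310*s + 112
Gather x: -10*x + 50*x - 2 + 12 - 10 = 40*x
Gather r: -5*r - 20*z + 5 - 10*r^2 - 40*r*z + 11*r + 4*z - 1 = -10*r^2 + r*(6 - 40*z) - 16*z + 4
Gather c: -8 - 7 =-15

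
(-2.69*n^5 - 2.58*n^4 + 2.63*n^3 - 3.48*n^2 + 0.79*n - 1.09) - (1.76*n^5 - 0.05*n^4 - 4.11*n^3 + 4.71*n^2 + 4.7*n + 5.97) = -4.45*n^5 - 2.53*n^4 + 6.74*n^3 - 8.19*n^2 - 3.91*n - 7.06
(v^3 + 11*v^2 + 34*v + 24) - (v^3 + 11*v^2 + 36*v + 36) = -2*v - 12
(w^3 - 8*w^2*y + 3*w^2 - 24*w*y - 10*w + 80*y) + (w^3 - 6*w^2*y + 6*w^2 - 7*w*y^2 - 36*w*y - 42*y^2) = 2*w^3 - 14*w^2*y + 9*w^2 - 7*w*y^2 - 60*w*y - 10*w - 42*y^2 + 80*y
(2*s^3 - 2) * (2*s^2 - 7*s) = 4*s^5 - 14*s^4 - 4*s^2 + 14*s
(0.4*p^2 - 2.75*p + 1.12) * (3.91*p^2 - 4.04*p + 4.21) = 1.564*p^4 - 12.3685*p^3 + 17.1732*p^2 - 16.1023*p + 4.7152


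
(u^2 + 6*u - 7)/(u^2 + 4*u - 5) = (u + 7)/(u + 5)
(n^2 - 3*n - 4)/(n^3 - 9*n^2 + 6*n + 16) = (n - 4)/(n^2 - 10*n + 16)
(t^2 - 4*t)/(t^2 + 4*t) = (t - 4)/(t + 4)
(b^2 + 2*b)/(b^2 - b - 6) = b/(b - 3)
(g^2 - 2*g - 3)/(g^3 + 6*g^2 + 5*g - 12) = (g^2 - 2*g - 3)/(g^3 + 6*g^2 + 5*g - 12)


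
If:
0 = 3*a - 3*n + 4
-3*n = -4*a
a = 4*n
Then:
No Solution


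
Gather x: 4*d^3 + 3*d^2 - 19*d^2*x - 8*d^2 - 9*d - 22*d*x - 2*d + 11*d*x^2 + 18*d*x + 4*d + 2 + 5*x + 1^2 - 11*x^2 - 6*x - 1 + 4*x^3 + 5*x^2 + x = 4*d^3 - 5*d^2 - 7*d + 4*x^3 + x^2*(11*d - 6) + x*(-19*d^2 - 4*d) + 2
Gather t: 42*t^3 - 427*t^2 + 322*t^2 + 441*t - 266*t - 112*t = 42*t^3 - 105*t^2 + 63*t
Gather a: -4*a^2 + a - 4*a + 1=-4*a^2 - 3*a + 1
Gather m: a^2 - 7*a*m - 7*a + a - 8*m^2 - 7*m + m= a^2 - 6*a - 8*m^2 + m*(-7*a - 6)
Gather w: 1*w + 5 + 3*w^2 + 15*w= 3*w^2 + 16*w + 5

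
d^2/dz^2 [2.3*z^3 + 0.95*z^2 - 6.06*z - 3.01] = 13.8*z + 1.9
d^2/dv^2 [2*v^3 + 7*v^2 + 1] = 12*v + 14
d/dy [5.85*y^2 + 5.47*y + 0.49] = 11.7*y + 5.47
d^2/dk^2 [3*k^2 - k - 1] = 6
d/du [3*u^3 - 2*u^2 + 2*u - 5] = 9*u^2 - 4*u + 2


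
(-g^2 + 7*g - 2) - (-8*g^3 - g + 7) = 8*g^3 - g^2 + 8*g - 9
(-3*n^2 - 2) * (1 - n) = 3*n^3 - 3*n^2 + 2*n - 2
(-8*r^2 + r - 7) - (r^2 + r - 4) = -9*r^2 - 3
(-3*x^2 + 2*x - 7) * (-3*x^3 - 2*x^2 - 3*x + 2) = 9*x^5 + 26*x^3 + 2*x^2 + 25*x - 14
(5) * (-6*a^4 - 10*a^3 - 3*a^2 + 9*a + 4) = -30*a^4 - 50*a^3 - 15*a^2 + 45*a + 20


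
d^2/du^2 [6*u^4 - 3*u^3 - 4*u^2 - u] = 72*u^2 - 18*u - 8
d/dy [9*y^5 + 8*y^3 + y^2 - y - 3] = 45*y^4 + 24*y^2 + 2*y - 1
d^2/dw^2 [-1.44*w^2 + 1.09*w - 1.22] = -2.88000000000000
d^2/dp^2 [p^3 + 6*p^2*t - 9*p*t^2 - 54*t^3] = 6*p + 12*t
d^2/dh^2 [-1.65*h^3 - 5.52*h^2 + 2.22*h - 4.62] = -9.9*h - 11.04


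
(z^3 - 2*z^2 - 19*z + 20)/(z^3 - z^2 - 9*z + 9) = (z^2 - z - 20)/(z^2 - 9)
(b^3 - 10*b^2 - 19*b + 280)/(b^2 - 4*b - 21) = (b^2 - 3*b - 40)/(b + 3)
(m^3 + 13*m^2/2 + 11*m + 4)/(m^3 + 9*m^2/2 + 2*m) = (m + 2)/m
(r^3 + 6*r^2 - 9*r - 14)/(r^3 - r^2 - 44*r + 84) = (r + 1)/(r - 6)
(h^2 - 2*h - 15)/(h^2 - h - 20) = (h + 3)/(h + 4)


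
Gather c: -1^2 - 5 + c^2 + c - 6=c^2 + c - 12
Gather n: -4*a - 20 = -4*a - 20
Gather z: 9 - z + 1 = 10 - z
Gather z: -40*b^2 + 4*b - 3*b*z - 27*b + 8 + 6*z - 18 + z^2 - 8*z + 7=-40*b^2 - 23*b + z^2 + z*(-3*b - 2) - 3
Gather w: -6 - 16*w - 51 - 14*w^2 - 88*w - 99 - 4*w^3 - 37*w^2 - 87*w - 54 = -4*w^3 - 51*w^2 - 191*w - 210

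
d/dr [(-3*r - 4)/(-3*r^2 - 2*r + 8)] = (-9*r^2 - 24*r - 32)/(9*r^4 + 12*r^3 - 44*r^2 - 32*r + 64)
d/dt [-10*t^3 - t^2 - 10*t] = -30*t^2 - 2*t - 10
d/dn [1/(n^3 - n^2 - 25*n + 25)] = (-3*n^2 + 2*n + 25)/(n^3 - n^2 - 25*n + 25)^2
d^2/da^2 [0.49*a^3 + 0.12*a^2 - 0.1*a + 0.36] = 2.94*a + 0.24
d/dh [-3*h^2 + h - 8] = 1 - 6*h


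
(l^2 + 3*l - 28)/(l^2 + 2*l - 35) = (l - 4)/(l - 5)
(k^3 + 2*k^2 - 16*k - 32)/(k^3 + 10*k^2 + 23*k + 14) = (k^2 - 16)/(k^2 + 8*k + 7)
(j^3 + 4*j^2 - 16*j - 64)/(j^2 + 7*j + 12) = (j^2 - 16)/(j + 3)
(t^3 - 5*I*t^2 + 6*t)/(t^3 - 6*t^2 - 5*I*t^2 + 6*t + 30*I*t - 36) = t/(t - 6)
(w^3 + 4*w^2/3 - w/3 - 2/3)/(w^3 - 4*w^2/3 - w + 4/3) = (3*w^2 + w - 2)/(3*w^2 - 7*w + 4)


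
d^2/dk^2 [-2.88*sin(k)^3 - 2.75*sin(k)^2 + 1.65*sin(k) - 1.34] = 0.510000000000002*sin(k) - 6.48*sin(3*k) - 5.5*cos(2*k)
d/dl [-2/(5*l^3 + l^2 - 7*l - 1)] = 2*(15*l^2 + 2*l - 7)/(5*l^3 + l^2 - 7*l - 1)^2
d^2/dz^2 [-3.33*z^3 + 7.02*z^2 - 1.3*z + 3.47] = 14.04 - 19.98*z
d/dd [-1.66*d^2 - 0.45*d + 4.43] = -3.32*d - 0.45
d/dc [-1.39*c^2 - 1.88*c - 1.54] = -2.78*c - 1.88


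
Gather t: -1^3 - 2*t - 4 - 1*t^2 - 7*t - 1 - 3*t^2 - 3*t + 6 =-4*t^2 - 12*t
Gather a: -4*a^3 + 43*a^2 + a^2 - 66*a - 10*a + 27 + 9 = -4*a^3 + 44*a^2 - 76*a + 36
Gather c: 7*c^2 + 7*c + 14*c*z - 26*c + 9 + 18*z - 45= 7*c^2 + c*(14*z - 19) + 18*z - 36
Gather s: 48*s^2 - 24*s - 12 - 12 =48*s^2 - 24*s - 24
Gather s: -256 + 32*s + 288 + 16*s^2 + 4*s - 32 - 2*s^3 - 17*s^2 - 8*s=-2*s^3 - s^2 + 28*s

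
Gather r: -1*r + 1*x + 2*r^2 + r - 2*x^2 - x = 2*r^2 - 2*x^2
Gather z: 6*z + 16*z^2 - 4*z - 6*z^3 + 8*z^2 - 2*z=-6*z^3 + 24*z^2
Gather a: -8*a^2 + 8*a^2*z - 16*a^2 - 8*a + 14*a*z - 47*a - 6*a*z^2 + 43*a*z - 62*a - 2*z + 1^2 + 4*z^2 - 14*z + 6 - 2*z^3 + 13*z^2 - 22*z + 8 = a^2*(8*z - 24) + a*(-6*z^2 + 57*z - 117) - 2*z^3 + 17*z^2 - 38*z + 15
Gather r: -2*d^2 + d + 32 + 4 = -2*d^2 + d + 36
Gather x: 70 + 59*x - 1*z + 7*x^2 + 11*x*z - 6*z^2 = 7*x^2 + x*(11*z + 59) - 6*z^2 - z + 70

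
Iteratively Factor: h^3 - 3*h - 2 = (h + 1)*(h^2 - h - 2) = (h + 1)^2*(h - 2)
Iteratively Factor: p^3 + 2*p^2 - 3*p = (p - 1)*(p^2 + 3*p) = p*(p - 1)*(p + 3)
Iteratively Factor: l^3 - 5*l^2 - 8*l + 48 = (l + 3)*(l^2 - 8*l + 16) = (l - 4)*(l + 3)*(l - 4)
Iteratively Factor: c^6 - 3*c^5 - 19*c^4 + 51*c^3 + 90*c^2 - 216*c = (c + 3)*(c^5 - 6*c^4 - c^3 + 54*c^2 - 72*c) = (c - 3)*(c + 3)*(c^4 - 3*c^3 - 10*c^2 + 24*c) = (c - 4)*(c - 3)*(c + 3)*(c^3 + c^2 - 6*c) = (c - 4)*(c - 3)*(c - 2)*(c + 3)*(c^2 + 3*c) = (c - 4)*(c - 3)*(c - 2)*(c + 3)^2*(c)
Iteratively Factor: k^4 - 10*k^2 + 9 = (k - 1)*(k^3 + k^2 - 9*k - 9) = (k - 1)*(k + 3)*(k^2 - 2*k - 3) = (k - 1)*(k + 1)*(k + 3)*(k - 3)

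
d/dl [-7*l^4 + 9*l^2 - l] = -28*l^3 + 18*l - 1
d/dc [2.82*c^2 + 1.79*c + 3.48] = 5.64*c + 1.79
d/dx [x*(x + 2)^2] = (x + 2)*(3*x + 2)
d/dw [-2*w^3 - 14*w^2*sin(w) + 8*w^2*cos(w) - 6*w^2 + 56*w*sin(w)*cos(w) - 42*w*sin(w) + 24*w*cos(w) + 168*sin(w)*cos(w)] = -8*w^2*sin(w) - 14*w^2*cos(w) - 6*w^2 - 52*w*sin(w) - 26*w*cos(w) + 56*w*cos(2*w) - 12*w - 42*sin(w) + 28*sin(2*w) + 24*cos(w) + 168*cos(2*w)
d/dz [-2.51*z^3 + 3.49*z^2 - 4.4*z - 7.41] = -7.53*z^2 + 6.98*z - 4.4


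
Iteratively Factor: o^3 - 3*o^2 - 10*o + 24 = (o - 4)*(o^2 + o - 6) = (o - 4)*(o - 2)*(o + 3)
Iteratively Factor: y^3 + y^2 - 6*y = (y)*(y^2 + y - 6) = y*(y + 3)*(y - 2)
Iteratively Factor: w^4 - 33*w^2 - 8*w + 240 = (w + 4)*(w^3 - 4*w^2 - 17*w + 60) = (w + 4)^2*(w^2 - 8*w + 15) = (w - 3)*(w + 4)^2*(w - 5)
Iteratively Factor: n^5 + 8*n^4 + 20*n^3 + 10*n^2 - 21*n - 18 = (n + 3)*(n^4 + 5*n^3 + 5*n^2 - 5*n - 6) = (n + 1)*(n + 3)*(n^3 + 4*n^2 + n - 6) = (n + 1)*(n + 3)^2*(n^2 + n - 2) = (n - 1)*(n + 1)*(n + 3)^2*(n + 2)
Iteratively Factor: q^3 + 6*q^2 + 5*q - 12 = (q - 1)*(q^2 + 7*q + 12) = (q - 1)*(q + 3)*(q + 4)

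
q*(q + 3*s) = q^2 + 3*q*s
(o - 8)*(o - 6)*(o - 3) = o^3 - 17*o^2 + 90*o - 144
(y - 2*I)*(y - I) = y^2 - 3*I*y - 2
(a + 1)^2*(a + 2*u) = a^3 + 2*a^2*u + 2*a^2 + 4*a*u + a + 2*u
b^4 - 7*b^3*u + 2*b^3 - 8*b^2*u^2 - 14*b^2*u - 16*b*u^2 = b*(b + 2)*(b - 8*u)*(b + u)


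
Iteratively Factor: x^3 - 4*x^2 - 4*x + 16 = (x - 2)*(x^2 - 2*x - 8) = (x - 2)*(x + 2)*(x - 4)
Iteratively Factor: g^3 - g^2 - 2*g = (g + 1)*(g^2 - 2*g) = (g - 2)*(g + 1)*(g)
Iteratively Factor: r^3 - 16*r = (r - 4)*(r^2 + 4*r) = r*(r - 4)*(r + 4)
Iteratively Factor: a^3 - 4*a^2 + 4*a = (a - 2)*(a^2 - 2*a) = (a - 2)^2*(a)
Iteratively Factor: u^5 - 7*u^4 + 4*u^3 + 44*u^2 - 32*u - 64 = (u - 2)*(u^4 - 5*u^3 - 6*u^2 + 32*u + 32) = (u - 4)*(u - 2)*(u^3 - u^2 - 10*u - 8) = (u - 4)*(u - 2)*(u + 1)*(u^2 - 2*u - 8) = (u - 4)*(u - 2)*(u + 1)*(u + 2)*(u - 4)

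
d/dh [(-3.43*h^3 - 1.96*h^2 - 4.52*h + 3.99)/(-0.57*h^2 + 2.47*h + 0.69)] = (1.9551*h^4 - 16.9442*h^3 - 14.5177*h^2 + 1.8438*h - 12.9741)/(0.3249*h^4 - 2.8158*h^3 + 5.3143*h^2 + 3.4086*h + 0.4761)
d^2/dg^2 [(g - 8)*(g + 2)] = 2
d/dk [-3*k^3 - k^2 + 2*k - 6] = -9*k^2 - 2*k + 2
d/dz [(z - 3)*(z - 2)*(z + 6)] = 3*z^2 + 2*z - 24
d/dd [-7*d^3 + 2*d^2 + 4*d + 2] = -21*d^2 + 4*d + 4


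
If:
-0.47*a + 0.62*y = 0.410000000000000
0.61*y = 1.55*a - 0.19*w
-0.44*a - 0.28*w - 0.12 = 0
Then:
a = 0.23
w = -0.79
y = 0.84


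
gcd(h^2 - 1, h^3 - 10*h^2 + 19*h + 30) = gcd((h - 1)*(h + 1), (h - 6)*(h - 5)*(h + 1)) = h + 1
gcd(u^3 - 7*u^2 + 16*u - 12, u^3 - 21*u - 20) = 1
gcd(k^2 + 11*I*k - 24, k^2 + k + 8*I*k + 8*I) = k + 8*I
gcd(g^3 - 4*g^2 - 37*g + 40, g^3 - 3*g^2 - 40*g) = g^2 - 3*g - 40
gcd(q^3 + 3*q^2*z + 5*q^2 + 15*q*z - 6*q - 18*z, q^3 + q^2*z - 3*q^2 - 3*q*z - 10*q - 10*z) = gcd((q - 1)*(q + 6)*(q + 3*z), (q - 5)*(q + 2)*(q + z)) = 1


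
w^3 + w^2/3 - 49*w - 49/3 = (w - 7)*(w + 1/3)*(w + 7)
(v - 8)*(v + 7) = v^2 - v - 56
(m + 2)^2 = m^2 + 4*m + 4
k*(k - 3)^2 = k^3 - 6*k^2 + 9*k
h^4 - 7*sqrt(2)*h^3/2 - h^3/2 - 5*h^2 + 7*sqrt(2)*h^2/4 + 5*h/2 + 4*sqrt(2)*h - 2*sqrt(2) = (h - 1/2)*(h - 4*sqrt(2))*(h - sqrt(2)/2)*(h + sqrt(2))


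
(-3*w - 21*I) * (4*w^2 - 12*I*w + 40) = -12*w^3 - 48*I*w^2 - 372*w - 840*I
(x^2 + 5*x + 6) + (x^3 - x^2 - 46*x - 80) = x^3 - 41*x - 74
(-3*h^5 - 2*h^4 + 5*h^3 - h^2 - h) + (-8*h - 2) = -3*h^5 - 2*h^4 + 5*h^3 - h^2 - 9*h - 2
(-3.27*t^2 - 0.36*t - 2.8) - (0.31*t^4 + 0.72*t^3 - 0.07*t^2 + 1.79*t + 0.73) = -0.31*t^4 - 0.72*t^3 - 3.2*t^2 - 2.15*t - 3.53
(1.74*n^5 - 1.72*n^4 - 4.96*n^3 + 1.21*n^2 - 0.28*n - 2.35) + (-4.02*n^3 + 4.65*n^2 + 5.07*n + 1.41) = 1.74*n^5 - 1.72*n^4 - 8.98*n^3 + 5.86*n^2 + 4.79*n - 0.94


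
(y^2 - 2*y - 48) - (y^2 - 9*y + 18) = 7*y - 66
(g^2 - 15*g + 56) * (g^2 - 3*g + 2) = g^4 - 18*g^3 + 103*g^2 - 198*g + 112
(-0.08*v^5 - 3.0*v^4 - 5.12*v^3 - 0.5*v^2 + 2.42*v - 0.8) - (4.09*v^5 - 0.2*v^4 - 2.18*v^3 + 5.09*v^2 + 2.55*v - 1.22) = -4.17*v^5 - 2.8*v^4 - 2.94*v^3 - 5.59*v^2 - 0.13*v + 0.42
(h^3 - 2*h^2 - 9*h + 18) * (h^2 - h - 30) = h^5 - 3*h^4 - 37*h^3 + 87*h^2 + 252*h - 540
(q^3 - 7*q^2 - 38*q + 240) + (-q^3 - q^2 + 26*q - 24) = -8*q^2 - 12*q + 216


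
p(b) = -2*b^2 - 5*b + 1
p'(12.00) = -53.00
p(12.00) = -347.00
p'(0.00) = -5.00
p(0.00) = 1.00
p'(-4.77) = 14.08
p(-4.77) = -20.66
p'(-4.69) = 13.76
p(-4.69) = -19.54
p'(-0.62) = -2.52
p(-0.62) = 3.33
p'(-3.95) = 10.80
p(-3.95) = -10.46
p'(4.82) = -24.28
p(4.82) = -69.56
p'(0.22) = -5.88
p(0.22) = -0.20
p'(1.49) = -10.96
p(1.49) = -10.89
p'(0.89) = -8.56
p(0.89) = -5.03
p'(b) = -4*b - 5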